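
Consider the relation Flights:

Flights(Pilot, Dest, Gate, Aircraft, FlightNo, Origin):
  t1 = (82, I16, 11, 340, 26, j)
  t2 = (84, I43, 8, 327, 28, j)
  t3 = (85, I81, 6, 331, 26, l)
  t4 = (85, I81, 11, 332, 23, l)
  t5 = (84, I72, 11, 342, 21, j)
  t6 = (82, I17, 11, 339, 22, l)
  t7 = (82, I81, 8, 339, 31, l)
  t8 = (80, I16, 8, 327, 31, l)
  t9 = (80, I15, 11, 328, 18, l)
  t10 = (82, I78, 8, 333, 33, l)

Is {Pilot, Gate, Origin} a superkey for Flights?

Rows 7 and 10 have the same {Pilot, Gate, Origin} value (Pilot=82, Gate=8, Origin=l) but are distinct tuples, so {Pilot, Gate, Origin} does not determine every attribute — not a superkey.

No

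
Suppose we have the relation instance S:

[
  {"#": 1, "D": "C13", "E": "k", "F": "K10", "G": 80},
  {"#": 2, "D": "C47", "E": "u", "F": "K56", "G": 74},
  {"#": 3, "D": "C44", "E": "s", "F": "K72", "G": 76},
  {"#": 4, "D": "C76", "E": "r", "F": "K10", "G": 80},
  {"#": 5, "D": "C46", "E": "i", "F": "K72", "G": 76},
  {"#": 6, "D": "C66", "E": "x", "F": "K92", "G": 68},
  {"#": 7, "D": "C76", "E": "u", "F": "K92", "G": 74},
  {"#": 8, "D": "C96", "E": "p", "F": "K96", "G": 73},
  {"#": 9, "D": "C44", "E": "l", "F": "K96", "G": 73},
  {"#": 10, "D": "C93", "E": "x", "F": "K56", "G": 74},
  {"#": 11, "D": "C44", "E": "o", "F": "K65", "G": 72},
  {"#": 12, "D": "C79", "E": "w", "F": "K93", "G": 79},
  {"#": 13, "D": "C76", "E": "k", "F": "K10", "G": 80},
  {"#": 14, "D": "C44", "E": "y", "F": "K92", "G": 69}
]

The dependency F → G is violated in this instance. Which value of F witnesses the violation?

K92

F=K10: rows 1, 4, 13 → G = 80, 80, 80 ✓
F=K56: rows 2, 10 → G = 74, 74 ✓
F=K72: rows 3, 5 → G = 76, 76 ✓
F=K92: rows 6, 7, 14 → G takes values {68, 74, 69} — violation
F=K96: rows 8, 9 → G = 73, 73 ✓
F=K65: row 11 → G = 72 ✓
F=K93: row 12 → G = 79 ✓
The only F value with inconsistent G is F=K92.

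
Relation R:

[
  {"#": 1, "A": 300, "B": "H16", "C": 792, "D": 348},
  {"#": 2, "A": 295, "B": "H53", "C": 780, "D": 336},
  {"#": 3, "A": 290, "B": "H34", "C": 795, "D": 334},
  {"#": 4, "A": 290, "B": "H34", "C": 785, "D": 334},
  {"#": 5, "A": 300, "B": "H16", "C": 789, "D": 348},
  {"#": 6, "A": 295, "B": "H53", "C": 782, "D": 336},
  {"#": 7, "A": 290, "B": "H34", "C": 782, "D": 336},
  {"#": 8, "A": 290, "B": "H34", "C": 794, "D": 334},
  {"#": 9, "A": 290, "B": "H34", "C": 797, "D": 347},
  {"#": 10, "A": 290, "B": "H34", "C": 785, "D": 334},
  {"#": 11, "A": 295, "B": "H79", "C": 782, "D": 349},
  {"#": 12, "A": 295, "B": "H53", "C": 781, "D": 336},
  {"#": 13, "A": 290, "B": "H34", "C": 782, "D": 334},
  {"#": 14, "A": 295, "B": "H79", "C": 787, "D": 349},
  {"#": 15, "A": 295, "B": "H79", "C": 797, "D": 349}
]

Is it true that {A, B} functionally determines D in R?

No

(A=300, B=H16): rows 1, 5 → D = 348, 348 ✓
(A=295, B=H53): rows 2, 6, 12 → D = 336, 336, 336 ✓
(A=290, B=H34): rows 3, 4, 7, 8, 9, 10, 13 → D takes values {334, 336, 347} — violation
(A=295, B=H79): rows 11, 14, 15 → D = 349, 349, 349 ✓
Two rows agree on {A, B} but differ on D, so {A, B} -> D does not hold.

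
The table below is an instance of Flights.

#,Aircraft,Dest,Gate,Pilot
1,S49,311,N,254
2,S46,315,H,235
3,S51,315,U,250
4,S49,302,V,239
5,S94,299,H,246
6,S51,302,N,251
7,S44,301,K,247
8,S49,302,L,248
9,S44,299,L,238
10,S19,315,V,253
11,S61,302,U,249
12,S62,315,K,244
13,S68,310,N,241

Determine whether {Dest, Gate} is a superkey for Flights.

All 13 rows have distinct {Dest, Gate} values, so {Dest, Gate} → (all attributes) holds and {Dest, Gate} is a superkey.

Yes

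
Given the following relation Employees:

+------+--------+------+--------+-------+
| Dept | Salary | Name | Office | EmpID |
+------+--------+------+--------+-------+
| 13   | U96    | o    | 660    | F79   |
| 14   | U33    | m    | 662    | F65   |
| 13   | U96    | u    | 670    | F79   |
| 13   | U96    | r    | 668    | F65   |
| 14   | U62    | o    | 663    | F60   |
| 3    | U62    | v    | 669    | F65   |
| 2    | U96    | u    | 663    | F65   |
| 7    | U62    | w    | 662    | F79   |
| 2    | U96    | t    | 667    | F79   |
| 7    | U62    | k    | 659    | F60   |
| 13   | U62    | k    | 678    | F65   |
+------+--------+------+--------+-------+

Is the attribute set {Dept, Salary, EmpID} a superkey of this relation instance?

No

Two distinct rows share (Dept=13, Salary=U96, EmpID=F79), so {Dept, Salary, EmpID} does not determine every attribute — not a superkey.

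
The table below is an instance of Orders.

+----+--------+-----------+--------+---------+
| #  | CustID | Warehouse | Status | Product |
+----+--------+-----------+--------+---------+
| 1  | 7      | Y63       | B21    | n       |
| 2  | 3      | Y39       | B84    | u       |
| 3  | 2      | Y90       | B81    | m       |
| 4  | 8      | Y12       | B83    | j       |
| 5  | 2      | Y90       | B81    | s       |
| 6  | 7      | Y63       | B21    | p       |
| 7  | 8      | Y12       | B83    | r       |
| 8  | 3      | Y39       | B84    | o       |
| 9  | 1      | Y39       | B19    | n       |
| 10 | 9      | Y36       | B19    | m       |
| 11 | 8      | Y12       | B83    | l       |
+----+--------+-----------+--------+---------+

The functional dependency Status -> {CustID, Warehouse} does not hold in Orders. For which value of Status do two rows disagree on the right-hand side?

B19

Status=B21: rows 1, 6 → {CustID,Warehouse} = (7, Y63), (7, Y63) ✓
Status=B84: rows 2, 8 → {CustID,Warehouse} = (3, Y39), (3, Y39) ✓
Status=B81: rows 3, 5 → {CustID,Warehouse} = (2, Y90), (2, Y90) ✓
Status=B83: rows 4, 7, 11 → {CustID,Warehouse} = (8, Y12), (8, Y12), (8, Y12) ✓
Status=B19: rows 9, 10 → {CustID,Warehouse} takes values {(1, Y39), (9, Y36)} — violation
The only Status value with inconsistent RHS is Status=B19.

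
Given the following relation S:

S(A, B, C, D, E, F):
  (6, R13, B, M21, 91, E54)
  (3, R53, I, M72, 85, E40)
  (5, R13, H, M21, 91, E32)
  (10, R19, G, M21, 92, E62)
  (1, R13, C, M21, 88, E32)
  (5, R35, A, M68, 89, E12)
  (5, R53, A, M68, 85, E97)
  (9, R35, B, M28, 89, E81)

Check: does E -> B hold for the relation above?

Yes

E=91: 2 rows → B = R13, R13 ✓
E=85: 2 rows → B = R53, R53 ✓
E=92: 1 row → B = R19 ✓
E=88: 1 row → B = R13 ✓
E=89: 2 rows → B = R35, R35 ✓
Every E value is associated with a single B value, so E -> B holds.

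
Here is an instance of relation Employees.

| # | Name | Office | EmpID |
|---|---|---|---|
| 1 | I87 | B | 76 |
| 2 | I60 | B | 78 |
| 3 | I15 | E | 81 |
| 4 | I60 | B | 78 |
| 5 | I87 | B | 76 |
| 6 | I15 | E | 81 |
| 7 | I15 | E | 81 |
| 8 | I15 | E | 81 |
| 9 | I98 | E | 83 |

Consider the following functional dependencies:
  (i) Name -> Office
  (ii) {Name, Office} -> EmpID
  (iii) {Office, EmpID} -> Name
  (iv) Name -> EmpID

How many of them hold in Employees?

4

(i) Name -> Office: every LHS value maps to a single RHS value — holds.
(ii) {Name, Office} -> EmpID: every LHS value maps to a single RHS value — holds.
(iii) {Office, EmpID} -> Name: every LHS value maps to a single RHS value — holds.
(iv) Name -> EmpID: every LHS value maps to a single RHS value — holds.
4 of the 4 dependencies hold.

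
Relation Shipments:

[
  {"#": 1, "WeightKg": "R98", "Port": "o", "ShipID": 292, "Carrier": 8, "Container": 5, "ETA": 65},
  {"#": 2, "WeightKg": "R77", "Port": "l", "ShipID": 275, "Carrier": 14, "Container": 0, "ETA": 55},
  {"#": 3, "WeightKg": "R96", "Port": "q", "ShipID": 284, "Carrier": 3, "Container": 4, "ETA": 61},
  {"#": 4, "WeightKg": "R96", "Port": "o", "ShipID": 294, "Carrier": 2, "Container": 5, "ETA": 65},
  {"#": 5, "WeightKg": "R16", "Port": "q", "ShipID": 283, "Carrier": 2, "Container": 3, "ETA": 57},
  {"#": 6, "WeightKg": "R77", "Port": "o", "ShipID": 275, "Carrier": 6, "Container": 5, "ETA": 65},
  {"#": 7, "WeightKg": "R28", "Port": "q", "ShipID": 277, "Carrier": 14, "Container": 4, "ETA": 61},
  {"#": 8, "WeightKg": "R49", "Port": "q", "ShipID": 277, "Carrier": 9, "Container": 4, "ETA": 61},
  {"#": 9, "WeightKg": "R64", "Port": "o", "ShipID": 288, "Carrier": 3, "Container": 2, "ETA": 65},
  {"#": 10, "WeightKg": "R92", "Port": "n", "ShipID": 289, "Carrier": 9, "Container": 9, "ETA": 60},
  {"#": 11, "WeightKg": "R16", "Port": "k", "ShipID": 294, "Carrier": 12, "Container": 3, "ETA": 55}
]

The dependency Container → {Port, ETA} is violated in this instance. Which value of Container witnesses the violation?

Container=5: rows 1, 4, 6 → {Port,ETA} = (o, 65), (o, 65), (o, 65) ✓
Container=0: row 2 → {Port,ETA} = (l, 55) ✓
Container=4: rows 3, 7, 8 → {Port,ETA} = (q, 61), (q, 61), (q, 61) ✓
Container=3: rows 5, 11 → {Port,ETA} takes values {(q, 57), (k, 55)} — violation
Container=2: row 9 → {Port,ETA} = (o, 65) ✓
Container=9: row 10 → {Port,ETA} = (n, 60) ✓
The only Container value with inconsistent RHS is Container=3.

3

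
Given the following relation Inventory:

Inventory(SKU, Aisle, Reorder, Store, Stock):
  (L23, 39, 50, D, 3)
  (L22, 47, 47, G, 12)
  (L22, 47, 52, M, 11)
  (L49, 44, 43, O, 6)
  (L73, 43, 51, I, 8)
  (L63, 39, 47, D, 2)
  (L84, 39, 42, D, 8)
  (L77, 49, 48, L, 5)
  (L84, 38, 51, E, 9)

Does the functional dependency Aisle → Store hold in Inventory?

No

Aisle=39: 3 rows → Store = D, D, D ✓
Aisle=47: 2 rows → Store takes values {G, M} — violation
Aisle=44: 1 row → Store = O ✓
Aisle=43: 1 row → Store = I ✓
Aisle=49: 1 row → Store = L ✓
Aisle=38: 1 row → Store = E ✓
Two rows agree on Aisle but differ on Store, so Aisle → Store does not hold.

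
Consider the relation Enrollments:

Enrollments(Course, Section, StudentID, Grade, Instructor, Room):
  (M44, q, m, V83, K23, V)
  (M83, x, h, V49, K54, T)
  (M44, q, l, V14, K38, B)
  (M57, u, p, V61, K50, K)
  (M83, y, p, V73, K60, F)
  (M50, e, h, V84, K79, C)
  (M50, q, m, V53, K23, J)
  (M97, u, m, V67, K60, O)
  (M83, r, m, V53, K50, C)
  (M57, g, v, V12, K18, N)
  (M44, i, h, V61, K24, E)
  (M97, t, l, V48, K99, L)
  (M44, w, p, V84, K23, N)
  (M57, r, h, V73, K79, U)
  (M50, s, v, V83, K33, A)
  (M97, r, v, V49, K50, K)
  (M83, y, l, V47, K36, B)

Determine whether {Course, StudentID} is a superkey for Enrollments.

All 17 rows have distinct {Course, StudentID} values, so {Course, StudentID} → (all attributes) holds and {Course, StudentID} is a superkey.

Yes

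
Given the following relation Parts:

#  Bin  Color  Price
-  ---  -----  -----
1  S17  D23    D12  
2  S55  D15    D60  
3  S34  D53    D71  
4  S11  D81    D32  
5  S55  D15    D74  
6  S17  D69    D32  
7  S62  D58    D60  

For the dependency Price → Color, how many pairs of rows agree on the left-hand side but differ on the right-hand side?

Price=D60: violating pairs (2,7) — 1 pair.
Price=D32: violating pairs (4,6) — 1 pair.

2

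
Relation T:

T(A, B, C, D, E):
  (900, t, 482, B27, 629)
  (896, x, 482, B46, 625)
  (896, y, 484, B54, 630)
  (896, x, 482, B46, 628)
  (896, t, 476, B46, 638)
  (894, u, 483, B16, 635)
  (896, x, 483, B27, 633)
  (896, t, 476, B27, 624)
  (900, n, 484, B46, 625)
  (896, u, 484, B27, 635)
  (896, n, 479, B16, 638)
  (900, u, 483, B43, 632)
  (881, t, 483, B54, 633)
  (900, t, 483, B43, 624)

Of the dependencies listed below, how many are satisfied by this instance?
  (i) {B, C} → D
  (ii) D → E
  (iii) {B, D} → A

(i) {B, C} → D: (B=t, C=476): 2 rows → D takes values {B46, B27} — violation; (B=u, C=483): 2 rows → D takes values {B16, B43} — violation; (B=t, C=483): 2 rows → D takes values {B54, B43} — violation — fails.
(ii) D → E: D=B27: 4 rows → E takes values {629, 633, 624, 635} — violation; D=B46: 4 rows → E takes values {625, 628, 638} — violation; D=B54: 2 rows → E takes values {630, 633} — violation; D=B16: 2 rows → E takes values {635, 638} — violation; D=B43: 2 rows → E takes values {632, 624} — violation — fails.
(iii) {B, D} → A: (B=t, D=B27): 2 rows → A takes values {900, 896} — violation — fails.
None of the 3 dependencies hold.

0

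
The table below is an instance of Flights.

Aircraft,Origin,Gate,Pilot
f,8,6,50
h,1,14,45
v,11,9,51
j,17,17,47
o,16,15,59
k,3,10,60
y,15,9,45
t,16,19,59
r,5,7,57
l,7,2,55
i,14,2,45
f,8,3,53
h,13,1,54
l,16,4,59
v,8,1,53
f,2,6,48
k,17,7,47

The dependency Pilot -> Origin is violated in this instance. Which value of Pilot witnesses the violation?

Pilot=50: 1 row → Origin = 8 ✓
Pilot=45: 3 rows → Origin takes values {1, 15, 14} — violation
Pilot=51: 1 row → Origin = 11 ✓
Pilot=47: 2 rows → Origin = 17, 17 ✓
Pilot=59: 3 rows → Origin = 16, 16, 16 ✓
Pilot=60: 1 row → Origin = 3 ✓
Pilot=57: 1 row → Origin = 5 ✓
Pilot=55: 1 row → Origin = 7 ✓
Pilot=53: 2 rows → Origin = 8, 8 ✓
Pilot=54: 1 row → Origin = 13 ✓
Pilot=48: 1 row → Origin = 2 ✓
The only Pilot value with inconsistent Origin is Pilot=45.

45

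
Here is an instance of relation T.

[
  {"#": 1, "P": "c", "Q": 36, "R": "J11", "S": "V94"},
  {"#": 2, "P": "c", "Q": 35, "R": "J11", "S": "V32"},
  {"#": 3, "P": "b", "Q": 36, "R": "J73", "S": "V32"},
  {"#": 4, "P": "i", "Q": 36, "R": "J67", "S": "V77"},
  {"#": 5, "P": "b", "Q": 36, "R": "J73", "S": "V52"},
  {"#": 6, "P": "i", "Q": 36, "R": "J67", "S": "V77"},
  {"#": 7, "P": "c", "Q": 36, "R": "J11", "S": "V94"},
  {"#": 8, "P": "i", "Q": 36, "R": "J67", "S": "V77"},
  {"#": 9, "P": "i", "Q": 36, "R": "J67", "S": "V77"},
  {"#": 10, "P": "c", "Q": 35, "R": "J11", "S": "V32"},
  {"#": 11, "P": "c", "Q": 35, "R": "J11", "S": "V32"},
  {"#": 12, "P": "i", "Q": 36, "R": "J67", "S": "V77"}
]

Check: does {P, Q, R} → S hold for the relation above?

(P=c, Q=36, R=J11): rows 1, 7 → S = V94, V94 ✓
(P=c, Q=35, R=J11): rows 2, 10, 11 → S = V32, V32, V32 ✓
(P=b, Q=36, R=J73): rows 3, 5 → S takes values {V32, V52} — violation
(P=i, Q=36, R=J67): rows 4, 6, 8, 9, 12 → S = V77, V77, V77, V77, V77 ✓
Two rows agree on {P, Q, R} but differ on S, so {P, Q, R} → S does not hold.

No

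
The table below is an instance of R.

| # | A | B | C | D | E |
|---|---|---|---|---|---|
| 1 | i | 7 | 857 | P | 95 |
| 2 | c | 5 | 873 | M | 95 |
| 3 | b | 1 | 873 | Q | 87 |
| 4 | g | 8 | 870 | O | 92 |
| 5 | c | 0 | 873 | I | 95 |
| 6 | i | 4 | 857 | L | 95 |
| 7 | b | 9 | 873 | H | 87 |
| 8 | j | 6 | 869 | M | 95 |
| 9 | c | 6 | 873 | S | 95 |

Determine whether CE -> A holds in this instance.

(C=857, E=95): rows 1, 6 → A = i, i ✓
(C=873, E=95): rows 2, 5, 9 → A = c, c, c ✓
(C=873, E=87): rows 3, 7 → A = b, b ✓
(C=870, E=92): row 4 → A = g ✓
(C=869, E=95): row 8 → A = j ✓
Every CE value is associated with a single A value, so CE -> A holds.

Yes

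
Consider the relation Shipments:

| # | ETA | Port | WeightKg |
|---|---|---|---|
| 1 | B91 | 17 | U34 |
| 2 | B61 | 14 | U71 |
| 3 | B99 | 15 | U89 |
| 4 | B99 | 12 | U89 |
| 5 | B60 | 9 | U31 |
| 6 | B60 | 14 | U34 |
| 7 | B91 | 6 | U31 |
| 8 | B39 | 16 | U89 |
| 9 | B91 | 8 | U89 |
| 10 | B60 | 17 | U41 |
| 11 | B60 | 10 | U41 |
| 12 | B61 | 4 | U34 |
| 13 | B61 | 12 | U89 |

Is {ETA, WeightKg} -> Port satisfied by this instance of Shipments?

No

(ETA=B91, WeightKg=U34): row 1 → Port = 17 ✓
(ETA=B61, WeightKg=U71): row 2 → Port = 14 ✓
(ETA=B99, WeightKg=U89): rows 3, 4 → Port takes values {15, 12} — violation
(ETA=B60, WeightKg=U31): row 5 → Port = 9 ✓
(ETA=B60, WeightKg=U34): row 6 → Port = 14 ✓
(ETA=B91, WeightKg=U31): row 7 → Port = 6 ✓
(ETA=B39, WeightKg=U89): row 8 → Port = 16 ✓
(ETA=B91, WeightKg=U89): row 9 → Port = 8 ✓
(ETA=B60, WeightKg=U41): rows 10, 11 → Port takes values {17, 10} — violation
(ETA=B61, WeightKg=U34): row 12 → Port = 4 ✓
(ETA=B61, WeightKg=U89): row 13 → Port = 12 ✓
Two rows agree on {ETA, WeightKg} but differ on Port, so {ETA, WeightKg} -> Port does not hold.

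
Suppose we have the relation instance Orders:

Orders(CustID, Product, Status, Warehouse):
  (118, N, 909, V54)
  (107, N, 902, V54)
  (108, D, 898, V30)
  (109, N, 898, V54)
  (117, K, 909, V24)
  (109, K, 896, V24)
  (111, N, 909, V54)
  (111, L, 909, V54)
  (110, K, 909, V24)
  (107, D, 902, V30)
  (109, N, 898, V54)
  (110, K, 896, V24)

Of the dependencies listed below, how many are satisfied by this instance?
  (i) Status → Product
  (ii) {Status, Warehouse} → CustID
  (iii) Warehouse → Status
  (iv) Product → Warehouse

(i) Status → Product: Status=909: 5 rows → Product takes values {N, K, L} — violation; Status=902: 2 rows → Product takes values {N, D} — violation; Status=898: 3 rows → Product takes values {D, N} — violation — fails.
(ii) {Status, Warehouse} → CustID: (Status=909, Warehouse=V54): 3 rows → CustID takes values {118, 111} — violation; (Status=909, Warehouse=V24): 2 rows → CustID takes values {117, 110} — violation; (Status=896, Warehouse=V24): 2 rows → CustID takes values {109, 110} — violation — fails.
(iii) Warehouse → Status: Warehouse=V54: 6 rows → Status takes values {909, 902, 898} — violation; Warehouse=V30: 2 rows → Status takes values {898, 902} — violation; Warehouse=V24: 4 rows → Status takes values {909, 896} — violation — fails.
(iv) Product → Warehouse: every LHS value maps to a single RHS value — holds.
1 of the 4 dependencies holds.

1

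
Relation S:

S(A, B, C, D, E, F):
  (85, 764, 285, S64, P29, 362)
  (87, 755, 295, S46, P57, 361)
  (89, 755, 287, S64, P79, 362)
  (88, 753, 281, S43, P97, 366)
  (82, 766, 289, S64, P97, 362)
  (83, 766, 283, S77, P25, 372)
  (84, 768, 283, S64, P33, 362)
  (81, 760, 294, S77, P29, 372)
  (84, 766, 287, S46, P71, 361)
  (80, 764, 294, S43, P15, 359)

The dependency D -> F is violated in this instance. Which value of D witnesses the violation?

D=S64: 4 rows → F = 362, 362, 362, 362 ✓
D=S46: 2 rows → F = 361, 361 ✓
D=S43: 2 rows → F takes values {366, 359} — violation
D=S77: 2 rows → F = 372, 372 ✓
The only D value with inconsistent F is D=S43.

S43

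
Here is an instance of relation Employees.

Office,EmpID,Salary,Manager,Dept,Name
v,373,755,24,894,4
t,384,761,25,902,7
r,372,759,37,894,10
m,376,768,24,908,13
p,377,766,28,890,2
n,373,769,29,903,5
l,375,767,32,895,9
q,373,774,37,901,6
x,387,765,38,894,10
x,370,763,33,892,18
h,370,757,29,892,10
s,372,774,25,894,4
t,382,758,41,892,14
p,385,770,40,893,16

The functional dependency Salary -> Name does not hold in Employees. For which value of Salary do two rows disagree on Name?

774

Salary=755: 1 row → Name = 4 ✓
Salary=761: 1 row → Name = 7 ✓
Salary=759: 1 row → Name = 10 ✓
Salary=768: 1 row → Name = 13 ✓
Salary=766: 1 row → Name = 2 ✓
Salary=769: 1 row → Name = 5 ✓
Salary=767: 1 row → Name = 9 ✓
Salary=774: 2 rows → Name takes values {6, 4} — violation
Salary=765: 1 row → Name = 10 ✓
Salary=763: 1 row → Name = 18 ✓
Salary=757: 1 row → Name = 10 ✓
Salary=758: 1 row → Name = 14 ✓
Salary=770: 1 row → Name = 16 ✓
The only Salary value with inconsistent Name is Salary=774.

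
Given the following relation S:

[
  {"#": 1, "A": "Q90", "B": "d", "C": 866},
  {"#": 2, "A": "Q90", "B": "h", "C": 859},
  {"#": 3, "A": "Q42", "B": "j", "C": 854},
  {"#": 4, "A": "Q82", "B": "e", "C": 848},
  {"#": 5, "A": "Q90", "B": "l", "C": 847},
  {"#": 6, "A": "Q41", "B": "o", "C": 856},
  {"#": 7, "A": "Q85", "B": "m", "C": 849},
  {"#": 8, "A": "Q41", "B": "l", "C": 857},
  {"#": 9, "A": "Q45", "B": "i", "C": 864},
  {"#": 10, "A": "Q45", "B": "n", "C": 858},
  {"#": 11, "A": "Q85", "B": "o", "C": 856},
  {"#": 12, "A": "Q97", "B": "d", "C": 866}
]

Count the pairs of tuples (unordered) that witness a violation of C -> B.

0

C=866: all 2 rows agree on B — 0 pairs.
C=856: all 2 rows agree on B — 0 pairs.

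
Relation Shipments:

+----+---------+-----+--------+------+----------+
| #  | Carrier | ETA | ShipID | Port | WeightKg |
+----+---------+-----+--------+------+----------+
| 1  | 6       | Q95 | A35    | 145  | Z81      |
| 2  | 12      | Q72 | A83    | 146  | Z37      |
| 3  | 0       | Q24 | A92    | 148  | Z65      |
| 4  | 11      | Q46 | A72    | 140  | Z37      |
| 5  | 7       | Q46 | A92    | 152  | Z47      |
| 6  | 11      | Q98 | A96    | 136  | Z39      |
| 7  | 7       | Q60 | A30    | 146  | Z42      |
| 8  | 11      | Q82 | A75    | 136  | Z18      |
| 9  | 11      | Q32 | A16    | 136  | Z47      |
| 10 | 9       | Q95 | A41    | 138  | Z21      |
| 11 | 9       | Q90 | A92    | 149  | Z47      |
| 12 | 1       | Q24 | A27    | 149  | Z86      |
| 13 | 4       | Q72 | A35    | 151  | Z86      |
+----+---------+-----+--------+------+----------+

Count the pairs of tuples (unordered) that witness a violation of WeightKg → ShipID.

WeightKg=Z37: violating pairs (2,4) — 1 pair.
WeightKg=Z47: violating pairs (5,9), (9,11) — 2 pairs.
WeightKg=Z86: violating pairs (12,13) — 1 pair.

4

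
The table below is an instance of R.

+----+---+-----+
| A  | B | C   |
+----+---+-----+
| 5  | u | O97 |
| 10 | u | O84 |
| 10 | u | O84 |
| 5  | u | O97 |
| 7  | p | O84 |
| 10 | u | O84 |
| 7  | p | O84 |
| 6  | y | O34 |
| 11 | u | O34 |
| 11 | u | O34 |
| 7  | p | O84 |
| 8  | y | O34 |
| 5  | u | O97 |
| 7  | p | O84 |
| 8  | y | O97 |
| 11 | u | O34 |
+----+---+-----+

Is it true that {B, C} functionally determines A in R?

No

(B=u, C=O97): 3 rows → A = 5, 5, 5 ✓
(B=u, C=O84): 3 rows → A = 10, 10, 10 ✓
(B=p, C=O84): 4 rows → A = 7, 7, 7, 7 ✓
(B=y, C=O34): 2 rows → A takes values {6, 8} — violation
(B=u, C=O34): 3 rows → A = 11, 11, 11 ✓
(B=y, C=O97): 1 row → A = 8 ✓
Two rows agree on {B, C} but differ on A, so {B, C} → A does not hold.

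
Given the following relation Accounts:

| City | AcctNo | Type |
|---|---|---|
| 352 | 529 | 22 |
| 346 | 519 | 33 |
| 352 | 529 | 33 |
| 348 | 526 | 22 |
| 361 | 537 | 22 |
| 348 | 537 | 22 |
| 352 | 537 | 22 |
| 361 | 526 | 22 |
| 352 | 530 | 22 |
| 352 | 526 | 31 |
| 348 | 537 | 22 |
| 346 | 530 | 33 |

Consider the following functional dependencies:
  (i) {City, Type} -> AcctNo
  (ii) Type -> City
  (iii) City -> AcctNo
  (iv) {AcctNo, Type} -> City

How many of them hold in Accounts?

0

(i) {City, Type} -> AcctNo: (City=352, Type=22): 3 rows → AcctNo takes values {529, 537, 530} — violation; (City=346, Type=33): 2 rows → AcctNo takes values {519, 530} — violation; (City=348, Type=22): 3 rows → AcctNo takes values {526, 537} — violation; (City=361, Type=22): 2 rows → AcctNo takes values {537, 526} — violation — fails.
(ii) Type -> City: Type=22: 8 rows → City takes values {352, 348, 361} — violation; Type=33: 3 rows → City takes values {346, 352} — violation — fails.
(iii) City -> AcctNo: City=352: 5 rows → AcctNo takes values {529, 537, 530, 526} — violation; City=346: 2 rows → AcctNo takes values {519, 530} — violation; City=348: 3 rows → AcctNo takes values {526, 537} — violation; City=361: 2 rows → AcctNo takes values {537, 526} — violation — fails.
(iv) {AcctNo, Type} -> City: (AcctNo=526, Type=22): 2 rows → City takes values {348, 361} — violation; (AcctNo=537, Type=22): 4 rows → City takes values {361, 348, 352} — violation — fails.
None of the 4 dependencies hold.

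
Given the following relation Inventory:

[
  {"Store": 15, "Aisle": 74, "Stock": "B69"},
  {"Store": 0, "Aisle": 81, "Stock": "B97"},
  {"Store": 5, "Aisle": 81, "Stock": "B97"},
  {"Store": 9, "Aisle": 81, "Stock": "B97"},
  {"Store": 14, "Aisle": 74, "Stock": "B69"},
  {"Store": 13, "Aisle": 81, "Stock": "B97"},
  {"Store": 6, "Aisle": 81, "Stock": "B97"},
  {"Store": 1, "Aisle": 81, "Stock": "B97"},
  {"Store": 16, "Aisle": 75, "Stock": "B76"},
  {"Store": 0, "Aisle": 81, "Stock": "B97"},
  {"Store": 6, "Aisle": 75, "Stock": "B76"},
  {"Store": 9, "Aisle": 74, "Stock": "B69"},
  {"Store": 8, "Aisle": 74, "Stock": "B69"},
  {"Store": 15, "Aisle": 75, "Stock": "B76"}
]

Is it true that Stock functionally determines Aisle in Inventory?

Stock=B69: 4 rows → Aisle = 74, 74, 74, 74 ✓
Stock=B97: 7 rows → Aisle = 81, 81, 81, 81, 81, 81, 81 ✓
Stock=B76: 3 rows → Aisle = 75, 75, 75 ✓
Every Stock value is associated with a single Aisle value, so Stock -> Aisle holds.

Yes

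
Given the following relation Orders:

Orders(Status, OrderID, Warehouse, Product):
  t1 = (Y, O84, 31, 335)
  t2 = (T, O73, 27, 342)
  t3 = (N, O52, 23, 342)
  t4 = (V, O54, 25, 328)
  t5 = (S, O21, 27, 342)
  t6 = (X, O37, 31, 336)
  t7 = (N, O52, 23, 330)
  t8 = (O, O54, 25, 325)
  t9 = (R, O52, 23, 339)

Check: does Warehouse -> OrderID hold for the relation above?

No

Warehouse=31: rows 1, 6 → OrderID takes values {O84, O37} — violation
Warehouse=27: rows 2, 5 → OrderID takes values {O73, O21} — violation
Warehouse=23: rows 3, 7, 9 → OrderID = O52, O52, O52 ✓
Warehouse=25: rows 4, 8 → OrderID = O54, O54 ✓
Two rows agree on Warehouse but differ on OrderID, so Warehouse -> OrderID does not hold.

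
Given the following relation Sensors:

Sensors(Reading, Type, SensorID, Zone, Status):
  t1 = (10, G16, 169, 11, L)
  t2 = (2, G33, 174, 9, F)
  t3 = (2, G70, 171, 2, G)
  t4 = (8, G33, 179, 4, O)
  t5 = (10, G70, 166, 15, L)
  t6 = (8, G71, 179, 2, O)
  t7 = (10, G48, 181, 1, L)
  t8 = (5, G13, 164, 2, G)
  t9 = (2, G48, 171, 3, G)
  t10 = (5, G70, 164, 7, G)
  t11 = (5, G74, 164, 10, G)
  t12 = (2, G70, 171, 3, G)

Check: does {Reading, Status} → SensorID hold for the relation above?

(Reading=10, Status=L): rows 1, 5, 7 → SensorID takes values {169, 166, 181} — violation
(Reading=2, Status=F): row 2 → SensorID = 174 ✓
(Reading=2, Status=G): rows 3, 9, 12 → SensorID = 171, 171, 171 ✓
(Reading=8, Status=O): rows 4, 6 → SensorID = 179, 179 ✓
(Reading=5, Status=G): rows 8, 10, 11 → SensorID = 164, 164, 164 ✓
Two rows agree on {Reading, Status} but differ on SensorID, so {Reading, Status} → SensorID does not hold.

No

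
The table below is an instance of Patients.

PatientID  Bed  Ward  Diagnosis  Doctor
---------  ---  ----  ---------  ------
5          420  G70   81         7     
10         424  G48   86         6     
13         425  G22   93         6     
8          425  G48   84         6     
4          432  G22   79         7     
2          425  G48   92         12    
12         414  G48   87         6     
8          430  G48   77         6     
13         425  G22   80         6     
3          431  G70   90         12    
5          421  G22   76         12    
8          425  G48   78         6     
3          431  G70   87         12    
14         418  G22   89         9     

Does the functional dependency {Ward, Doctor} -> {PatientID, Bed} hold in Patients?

(Ward=G70, Doctor=7): 1 row → {PatientID,Bed} = (5, 420) ✓
(Ward=G48, Doctor=6): 5 rows → {PatientID,Bed} takes values {(10, 424), (8, 425), (12, 414), (8, 430)} — violation
(Ward=G22, Doctor=6): 2 rows → {PatientID,Bed} = (13, 425), (13, 425) ✓
(Ward=G22, Doctor=7): 1 row → {PatientID,Bed} = (4, 432) ✓
(Ward=G48, Doctor=12): 1 row → {PatientID,Bed} = (2, 425) ✓
(Ward=G70, Doctor=12): 2 rows → {PatientID,Bed} = (3, 431), (3, 431) ✓
(Ward=G22, Doctor=12): 1 row → {PatientID,Bed} = (5, 421) ✓
(Ward=G22, Doctor=9): 1 row → {PatientID,Bed} = (14, 418) ✓
Two rows agree on {Ward, Doctor} but differ on {PatientID, Bed}, so {Ward, Doctor} -> {PatientID, Bed} does not hold.

No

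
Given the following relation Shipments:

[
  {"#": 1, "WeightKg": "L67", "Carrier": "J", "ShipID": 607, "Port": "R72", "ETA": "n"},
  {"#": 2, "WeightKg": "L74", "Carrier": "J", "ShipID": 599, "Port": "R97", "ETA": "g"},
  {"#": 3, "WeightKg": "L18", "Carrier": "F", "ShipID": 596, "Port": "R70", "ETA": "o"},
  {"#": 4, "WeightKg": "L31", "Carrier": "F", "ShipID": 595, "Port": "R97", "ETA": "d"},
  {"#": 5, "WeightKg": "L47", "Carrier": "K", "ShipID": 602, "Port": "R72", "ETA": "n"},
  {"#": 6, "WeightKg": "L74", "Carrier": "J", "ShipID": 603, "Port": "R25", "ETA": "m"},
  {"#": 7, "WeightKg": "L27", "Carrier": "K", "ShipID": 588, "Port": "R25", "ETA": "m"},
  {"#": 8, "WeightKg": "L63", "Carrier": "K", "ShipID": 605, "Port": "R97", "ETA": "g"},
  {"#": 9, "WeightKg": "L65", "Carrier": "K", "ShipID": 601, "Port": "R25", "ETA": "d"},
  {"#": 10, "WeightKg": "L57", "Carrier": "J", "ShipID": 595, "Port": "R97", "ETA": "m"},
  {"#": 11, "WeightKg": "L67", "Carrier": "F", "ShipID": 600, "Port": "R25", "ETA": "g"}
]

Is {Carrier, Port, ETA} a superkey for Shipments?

Yes

All 11 rows have distinct {Carrier, Port, ETA} values, so {Carrier, Port, ETA} → (all attributes) holds and {Carrier, Port, ETA} is a superkey.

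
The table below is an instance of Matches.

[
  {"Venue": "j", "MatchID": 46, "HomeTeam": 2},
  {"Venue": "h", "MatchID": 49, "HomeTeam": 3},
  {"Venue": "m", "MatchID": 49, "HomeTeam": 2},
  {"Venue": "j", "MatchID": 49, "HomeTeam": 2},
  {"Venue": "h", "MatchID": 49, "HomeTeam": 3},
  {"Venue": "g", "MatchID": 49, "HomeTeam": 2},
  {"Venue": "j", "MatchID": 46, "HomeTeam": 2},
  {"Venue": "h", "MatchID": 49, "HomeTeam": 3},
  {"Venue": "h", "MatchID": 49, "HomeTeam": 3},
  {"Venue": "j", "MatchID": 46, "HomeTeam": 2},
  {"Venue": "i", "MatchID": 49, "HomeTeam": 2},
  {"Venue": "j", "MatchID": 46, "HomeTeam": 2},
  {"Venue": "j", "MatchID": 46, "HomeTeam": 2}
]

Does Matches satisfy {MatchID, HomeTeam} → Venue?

No

(MatchID=46, HomeTeam=2): 5 rows → Venue = j, j, j, j, j ✓
(MatchID=49, HomeTeam=3): 4 rows → Venue = h, h, h, h ✓
(MatchID=49, HomeTeam=2): 4 rows → Venue takes values {m, j, g, i} — violation
Two rows agree on {MatchID, HomeTeam} but differ on Venue, so {MatchID, HomeTeam} → Venue does not hold.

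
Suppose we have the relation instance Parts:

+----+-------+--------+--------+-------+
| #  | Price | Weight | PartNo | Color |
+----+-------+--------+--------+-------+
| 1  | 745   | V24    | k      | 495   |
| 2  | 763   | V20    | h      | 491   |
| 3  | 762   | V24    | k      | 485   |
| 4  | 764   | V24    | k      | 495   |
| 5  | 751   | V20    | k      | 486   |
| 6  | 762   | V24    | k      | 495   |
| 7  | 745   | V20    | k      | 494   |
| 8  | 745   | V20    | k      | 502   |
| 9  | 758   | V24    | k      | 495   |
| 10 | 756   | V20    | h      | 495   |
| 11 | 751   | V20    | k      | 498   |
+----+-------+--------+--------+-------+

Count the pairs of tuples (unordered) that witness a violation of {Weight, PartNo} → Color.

11

(Weight=V24, PartNo=k): violating pairs (1,3), (3,4), (3,6), (3,9) — 4 pairs.
(Weight=V20, PartNo=h): violating pairs (2,10) — 1 pair.
(Weight=V20, PartNo=k): violating pairs (5,7), (5,8), (5,11), (7,8), (7,11), (8,11) — 6 pairs.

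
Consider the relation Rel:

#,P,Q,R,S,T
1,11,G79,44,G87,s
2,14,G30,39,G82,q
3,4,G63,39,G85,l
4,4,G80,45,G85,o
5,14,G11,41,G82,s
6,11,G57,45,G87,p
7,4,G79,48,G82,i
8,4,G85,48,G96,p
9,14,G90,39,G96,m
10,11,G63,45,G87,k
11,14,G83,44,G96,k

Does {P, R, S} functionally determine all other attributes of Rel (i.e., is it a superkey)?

Rows 6 and 10 have the same {P, R, S} value (P=11, R=45, S=G87) but are distinct tuples, so {P, R, S} does not determine every attribute — not a superkey.

No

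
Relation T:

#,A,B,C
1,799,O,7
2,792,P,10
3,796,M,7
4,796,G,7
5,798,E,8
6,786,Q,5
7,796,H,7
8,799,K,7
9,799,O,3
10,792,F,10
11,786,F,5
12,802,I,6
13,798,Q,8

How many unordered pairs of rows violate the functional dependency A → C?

2

A=799: violating pairs (1,9), (8,9) — 2 pairs.
A=792: all 2 rows agree on C — 0 pairs.
A=796: all 3 rows agree on C — 0 pairs.
A=798: all 2 rows agree on C — 0 pairs.
A=786: all 2 rows agree on C — 0 pairs.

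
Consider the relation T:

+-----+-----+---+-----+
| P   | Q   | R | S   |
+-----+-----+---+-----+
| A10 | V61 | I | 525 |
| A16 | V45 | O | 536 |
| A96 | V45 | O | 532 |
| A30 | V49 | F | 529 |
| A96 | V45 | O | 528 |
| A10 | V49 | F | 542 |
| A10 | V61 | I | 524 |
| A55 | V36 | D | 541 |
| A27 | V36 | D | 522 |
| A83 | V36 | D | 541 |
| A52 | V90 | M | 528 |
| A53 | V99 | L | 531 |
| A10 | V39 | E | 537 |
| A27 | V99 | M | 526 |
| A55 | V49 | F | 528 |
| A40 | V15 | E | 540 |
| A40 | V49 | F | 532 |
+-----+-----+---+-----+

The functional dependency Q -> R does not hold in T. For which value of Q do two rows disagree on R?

V99

Q=V61: 2 rows → R = I, I ✓
Q=V45: 3 rows → R = O, O, O ✓
Q=V49: 4 rows → R = F, F, F, F ✓
Q=V36: 3 rows → R = D, D, D ✓
Q=V90: 1 row → R = M ✓
Q=V99: 2 rows → R takes values {L, M} — violation
Q=V39: 1 row → R = E ✓
Q=V15: 1 row → R = E ✓
The only Q value with inconsistent R is Q=V99.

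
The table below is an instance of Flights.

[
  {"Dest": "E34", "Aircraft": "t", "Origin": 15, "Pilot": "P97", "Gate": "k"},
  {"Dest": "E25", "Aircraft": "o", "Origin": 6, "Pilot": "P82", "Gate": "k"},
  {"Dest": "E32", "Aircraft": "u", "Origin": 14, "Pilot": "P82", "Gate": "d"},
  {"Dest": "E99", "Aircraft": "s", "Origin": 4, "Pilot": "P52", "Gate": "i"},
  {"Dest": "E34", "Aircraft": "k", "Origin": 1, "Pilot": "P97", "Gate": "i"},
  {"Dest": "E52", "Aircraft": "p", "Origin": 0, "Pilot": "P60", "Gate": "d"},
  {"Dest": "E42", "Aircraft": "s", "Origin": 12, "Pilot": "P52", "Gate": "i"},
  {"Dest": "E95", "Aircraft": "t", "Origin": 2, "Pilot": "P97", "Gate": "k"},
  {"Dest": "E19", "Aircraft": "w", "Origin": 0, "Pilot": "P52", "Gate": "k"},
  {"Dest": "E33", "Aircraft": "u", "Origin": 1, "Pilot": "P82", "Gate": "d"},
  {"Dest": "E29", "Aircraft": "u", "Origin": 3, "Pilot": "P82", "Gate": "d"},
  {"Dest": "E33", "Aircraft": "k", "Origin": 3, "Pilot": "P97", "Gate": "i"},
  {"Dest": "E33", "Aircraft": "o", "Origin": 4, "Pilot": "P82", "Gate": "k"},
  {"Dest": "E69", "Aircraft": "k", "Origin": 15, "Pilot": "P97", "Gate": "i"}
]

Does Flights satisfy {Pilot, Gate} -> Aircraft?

Yes

(Pilot=P97, Gate=k): 2 rows → Aircraft = t, t ✓
(Pilot=P82, Gate=k): 2 rows → Aircraft = o, o ✓
(Pilot=P82, Gate=d): 3 rows → Aircraft = u, u, u ✓
(Pilot=P52, Gate=i): 2 rows → Aircraft = s, s ✓
(Pilot=P97, Gate=i): 3 rows → Aircraft = k, k, k ✓
(Pilot=P60, Gate=d): 1 row → Aircraft = p ✓
(Pilot=P52, Gate=k): 1 row → Aircraft = w ✓
Every {Pilot, Gate} value is associated with a single Aircraft value, so {Pilot, Gate} -> Aircraft holds.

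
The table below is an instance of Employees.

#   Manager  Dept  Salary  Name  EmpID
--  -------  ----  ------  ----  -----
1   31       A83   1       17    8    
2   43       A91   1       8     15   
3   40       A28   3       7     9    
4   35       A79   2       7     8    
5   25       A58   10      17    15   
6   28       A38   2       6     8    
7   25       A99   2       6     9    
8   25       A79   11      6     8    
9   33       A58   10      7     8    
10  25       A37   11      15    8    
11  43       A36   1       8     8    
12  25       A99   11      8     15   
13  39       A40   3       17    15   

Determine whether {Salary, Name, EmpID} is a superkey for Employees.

Yes

All 13 rows have distinct {Salary, Name, EmpID} values, so {Salary, Name, EmpID} → (all attributes) holds and {Salary, Name, EmpID} is a superkey.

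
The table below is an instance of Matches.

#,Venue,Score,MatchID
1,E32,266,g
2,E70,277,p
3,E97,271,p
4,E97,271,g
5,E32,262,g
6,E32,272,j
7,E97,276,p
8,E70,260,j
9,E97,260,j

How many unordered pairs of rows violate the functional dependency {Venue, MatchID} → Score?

2

(Venue=E32, MatchID=g): violating pairs (1,5) — 1 pair.
(Venue=E97, MatchID=p): violating pairs (3,7) — 1 pair.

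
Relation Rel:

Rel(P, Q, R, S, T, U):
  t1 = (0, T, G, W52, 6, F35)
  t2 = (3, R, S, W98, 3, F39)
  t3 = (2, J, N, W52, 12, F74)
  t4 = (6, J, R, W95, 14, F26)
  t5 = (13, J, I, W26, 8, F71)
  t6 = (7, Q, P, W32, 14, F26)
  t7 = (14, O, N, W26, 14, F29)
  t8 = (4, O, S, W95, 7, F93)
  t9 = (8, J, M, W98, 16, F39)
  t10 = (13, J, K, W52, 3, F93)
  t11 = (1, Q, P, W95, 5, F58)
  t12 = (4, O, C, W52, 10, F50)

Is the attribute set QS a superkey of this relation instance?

Rows 3 and 10 have the same QS value (Q=J, S=W52) but are distinct tuples, so QS does not determine every attribute — not a superkey.

No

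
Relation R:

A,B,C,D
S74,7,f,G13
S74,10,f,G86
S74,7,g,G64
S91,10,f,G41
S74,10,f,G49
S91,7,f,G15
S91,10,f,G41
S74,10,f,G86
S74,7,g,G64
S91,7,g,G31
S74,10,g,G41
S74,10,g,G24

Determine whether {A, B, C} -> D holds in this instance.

(A=S74, B=7, C=f): 1 row → D = G13 ✓
(A=S74, B=10, C=f): 3 rows → D takes values {G86, G49} — violation
(A=S74, B=7, C=g): 2 rows → D = G64, G64 ✓
(A=S91, B=10, C=f): 2 rows → D = G41, G41 ✓
(A=S91, B=7, C=f): 1 row → D = G15 ✓
(A=S91, B=7, C=g): 1 row → D = G31 ✓
(A=S74, B=10, C=g): 2 rows → D takes values {G41, G24} — violation
Two rows agree on {A, B, C} but differ on D, so {A, B, C} -> D does not hold.

No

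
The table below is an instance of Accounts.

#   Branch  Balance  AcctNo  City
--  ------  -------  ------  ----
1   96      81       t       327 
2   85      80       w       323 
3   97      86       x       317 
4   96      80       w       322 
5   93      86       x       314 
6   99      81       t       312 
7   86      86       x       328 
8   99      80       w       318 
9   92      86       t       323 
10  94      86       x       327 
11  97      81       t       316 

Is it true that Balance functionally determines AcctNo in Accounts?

No

Balance=81: rows 1, 6, 11 → AcctNo = t, t, t ✓
Balance=80: rows 2, 4, 8 → AcctNo = w, w, w ✓
Balance=86: rows 3, 5, 7, 9, 10 → AcctNo takes values {x, t} — violation
Two rows agree on Balance but differ on AcctNo, so Balance -> AcctNo does not hold.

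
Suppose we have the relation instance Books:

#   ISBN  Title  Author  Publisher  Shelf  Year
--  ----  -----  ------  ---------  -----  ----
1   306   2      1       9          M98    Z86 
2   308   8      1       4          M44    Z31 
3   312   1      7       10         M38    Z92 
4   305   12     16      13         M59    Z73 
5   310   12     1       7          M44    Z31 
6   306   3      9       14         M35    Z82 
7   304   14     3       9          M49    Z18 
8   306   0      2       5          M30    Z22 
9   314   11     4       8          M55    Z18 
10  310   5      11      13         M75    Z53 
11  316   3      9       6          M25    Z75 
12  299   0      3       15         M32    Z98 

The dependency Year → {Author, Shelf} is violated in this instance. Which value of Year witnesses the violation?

Z18

Year=Z86: row 1 → {Author,Shelf} = (1, M98) ✓
Year=Z31: rows 2, 5 → {Author,Shelf} = (1, M44), (1, M44) ✓
Year=Z92: row 3 → {Author,Shelf} = (7, M38) ✓
Year=Z73: row 4 → {Author,Shelf} = (16, M59) ✓
Year=Z82: row 6 → {Author,Shelf} = (9, M35) ✓
Year=Z18: rows 7, 9 → {Author,Shelf} takes values {(3, M49), (4, M55)} — violation
Year=Z22: row 8 → {Author,Shelf} = (2, M30) ✓
Year=Z53: row 10 → {Author,Shelf} = (11, M75) ✓
Year=Z75: row 11 → {Author,Shelf} = (9, M25) ✓
Year=Z98: row 12 → {Author,Shelf} = (3, M32) ✓
The only Year value with inconsistent RHS is Year=Z18.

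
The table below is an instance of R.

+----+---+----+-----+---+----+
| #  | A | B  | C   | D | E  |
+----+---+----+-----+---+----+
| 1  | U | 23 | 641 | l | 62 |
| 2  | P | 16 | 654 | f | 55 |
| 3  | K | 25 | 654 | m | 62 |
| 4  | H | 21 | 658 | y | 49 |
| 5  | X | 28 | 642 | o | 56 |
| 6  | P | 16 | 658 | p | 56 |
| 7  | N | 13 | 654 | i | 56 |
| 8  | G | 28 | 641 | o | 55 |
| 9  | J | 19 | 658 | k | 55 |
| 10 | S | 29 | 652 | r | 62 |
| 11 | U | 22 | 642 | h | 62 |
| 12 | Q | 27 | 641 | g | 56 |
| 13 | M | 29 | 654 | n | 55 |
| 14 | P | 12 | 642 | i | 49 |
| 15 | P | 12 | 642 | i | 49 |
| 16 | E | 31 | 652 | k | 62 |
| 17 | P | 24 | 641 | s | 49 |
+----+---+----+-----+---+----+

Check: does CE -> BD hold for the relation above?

No

(C=641, E=62): row 1 → {B,D} = (23, l) ✓
(C=654, E=55): rows 2, 13 → {B,D} takes values {(16, f), (29, n)} — violation
(C=654, E=62): row 3 → {B,D} = (25, m) ✓
(C=658, E=49): row 4 → {B,D} = (21, y) ✓
(C=642, E=56): row 5 → {B,D} = (28, o) ✓
(C=658, E=56): row 6 → {B,D} = (16, p) ✓
(C=654, E=56): row 7 → {B,D} = (13, i) ✓
(C=641, E=55): row 8 → {B,D} = (28, o) ✓
(C=658, E=55): row 9 → {B,D} = (19, k) ✓
(C=652, E=62): rows 10, 16 → {B,D} takes values {(29, r), (31, k)} — violation
(C=642, E=62): row 11 → {B,D} = (22, h) ✓
(C=641, E=56): row 12 → {B,D} = (27, g) ✓
(C=642, E=49): rows 14, 15 → {B,D} = (12, i), (12, i) ✓
(C=641, E=49): row 17 → {B,D} = (24, s) ✓
Two rows agree on CE but differ on BD, so CE -> BD does not hold.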